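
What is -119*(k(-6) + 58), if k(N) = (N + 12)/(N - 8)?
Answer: -6851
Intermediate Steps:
k(N) = (12 + N)/(-8 + N)
-119*(k(-6) + 58) = -119*((12 - 6)/(-8 - 6) + 58) = -119*(6/(-14) + 58) = -119*(-1/14*6 + 58) = -119*(-3/7 + 58) = -119*403/7 = -6851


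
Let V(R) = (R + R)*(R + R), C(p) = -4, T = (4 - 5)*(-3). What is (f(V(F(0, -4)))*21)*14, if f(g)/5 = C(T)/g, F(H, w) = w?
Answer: -735/8 ≈ -91.875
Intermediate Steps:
T = 3 (T = -1*(-3) = 3)
V(R) = 4*R² (V(R) = (2*R)*(2*R) = 4*R²)
f(g) = -20/g (f(g) = 5*(-4/g) = -20/g)
(f(V(F(0, -4)))*21)*14 = (-20/(4*(-4)²)*21)*14 = (-20/(4*16)*21)*14 = (-20/64*21)*14 = (-20*1/64*21)*14 = -5/16*21*14 = -105/16*14 = -735/8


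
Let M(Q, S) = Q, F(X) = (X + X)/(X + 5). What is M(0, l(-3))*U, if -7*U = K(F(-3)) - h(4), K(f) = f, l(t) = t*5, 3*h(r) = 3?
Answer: 0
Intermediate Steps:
h(r) = 1 (h(r) = (⅓)*3 = 1)
l(t) = 5*t
F(X) = 2*X/(5 + X) (F(X) = (2*X)/(5 + X) = 2*X/(5 + X))
U = 4/7 (U = -(2*(-3)/(5 - 3) - 1*1)/7 = -(2*(-3)/2 - 1)/7 = -(2*(-3)*(½) - 1)/7 = -(-3 - 1)/7 = -⅐*(-4) = 4/7 ≈ 0.57143)
M(0, l(-3))*U = 0*(4/7) = 0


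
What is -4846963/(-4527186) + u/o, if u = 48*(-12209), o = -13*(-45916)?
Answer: 60028781113/675578385222 ≈ 0.088855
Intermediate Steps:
o = 596908
u = -586032
-4846963/(-4527186) + u/o = -4846963/(-4527186) - 586032/596908 = -4846963*(-1/4527186) - 586032*1/596908 = 4846963/4527186 - 146508/149227 = 60028781113/675578385222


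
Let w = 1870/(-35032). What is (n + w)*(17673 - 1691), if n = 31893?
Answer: 4464067092323/8758 ≈ 5.0971e+8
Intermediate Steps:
w = -935/17516 (w = 1870*(-1/35032) = -935/17516 ≈ -0.053380)
(n + w)*(17673 - 1691) = (31893 - 935/17516)*(17673 - 1691) = (558636853/17516)*15982 = 4464067092323/8758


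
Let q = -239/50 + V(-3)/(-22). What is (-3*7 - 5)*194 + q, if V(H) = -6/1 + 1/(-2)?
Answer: -5553333/1100 ≈ -5048.5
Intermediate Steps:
V(H) = -13/2 (V(H) = -6*1 + 1*(-½) = -6 - ½ = -13/2)
q = -4933/1100 (q = -239/50 - 13/2/(-22) = -239*1/50 - 13/2*(-1/22) = -239/50 + 13/44 = -4933/1100 ≈ -4.4845)
(-3*7 - 5)*194 + q = (-3*7 - 5)*194 - 4933/1100 = (-21 - 5)*194 - 4933/1100 = -26*194 - 4933/1100 = -5044 - 4933/1100 = -5553333/1100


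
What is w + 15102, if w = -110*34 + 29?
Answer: 11391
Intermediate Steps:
w = -3711 (w = -3740 + 29 = -3711)
w + 15102 = -3711 + 15102 = 11391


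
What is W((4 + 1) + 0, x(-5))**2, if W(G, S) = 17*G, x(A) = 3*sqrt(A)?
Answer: 7225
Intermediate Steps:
W((4 + 1) + 0, x(-5))**2 = (17*((4 + 1) + 0))**2 = (17*(5 + 0))**2 = (17*5)**2 = 85**2 = 7225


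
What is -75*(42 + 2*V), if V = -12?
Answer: -1350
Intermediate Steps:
-75*(42 + 2*V) = -75*(42 + 2*(-12)) = -75*(42 - 24) = -75*18 = -1350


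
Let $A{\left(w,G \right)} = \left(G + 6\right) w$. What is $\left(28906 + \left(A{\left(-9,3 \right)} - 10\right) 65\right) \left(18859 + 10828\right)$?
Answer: $682533817$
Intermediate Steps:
$A{\left(w,G \right)} = w \left(6 + G\right)$ ($A{\left(w,G \right)} = \left(6 + G\right) w = w \left(6 + G\right)$)
$\left(28906 + \left(A{\left(-9,3 \right)} - 10\right) 65\right) \left(18859 + 10828\right) = \left(28906 + \left(- 9 \left(6 + 3\right) - 10\right) 65\right) \left(18859 + 10828\right) = \left(28906 + \left(\left(-9\right) 9 - 10\right) 65\right) 29687 = \left(28906 + \left(-81 - 10\right) 65\right) 29687 = \left(28906 - 5915\right) 29687 = 22991 \cdot 29687 = 682533817$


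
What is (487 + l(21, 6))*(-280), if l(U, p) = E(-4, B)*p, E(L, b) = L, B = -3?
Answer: -129640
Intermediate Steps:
l(U, p) = -4*p
(487 + l(21, 6))*(-280) = (487 - 4*6)*(-280) = (487 - 24)*(-280) = 463*(-280) = -129640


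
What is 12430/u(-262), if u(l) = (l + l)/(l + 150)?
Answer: 348040/131 ≈ 2656.8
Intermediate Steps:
u(l) = 2*l/(150 + l) (u(l) = (2*l)/(150 + l) = 2*l/(150 + l))
12430/u(-262) = 12430/((2*(-262)/(150 - 262))) = 12430/((2*(-262)/(-112))) = 12430/((2*(-262)*(-1/112))) = 12430/(131/28) = 12430*(28/131) = 348040/131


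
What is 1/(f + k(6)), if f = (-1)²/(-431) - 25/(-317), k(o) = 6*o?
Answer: 136627/4929030 ≈ 0.027719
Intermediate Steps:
f = 10458/136627 (f = 1*(-1/431) - 25*(-1/317) = -1/431 + 25/317 = 10458/136627 ≈ 0.076544)
1/(f + k(6)) = 1/(10458/136627 + 6*6) = 1/(10458/136627 + 36) = 1/(4929030/136627) = 136627/4929030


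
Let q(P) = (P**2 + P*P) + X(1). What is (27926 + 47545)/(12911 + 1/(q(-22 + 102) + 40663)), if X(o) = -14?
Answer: 1344616493/230026680 ≈ 5.8455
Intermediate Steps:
q(P) = -14 + 2*P**2 (q(P) = (P**2 + P*P) - 14 = (P**2 + P**2) - 14 = 2*P**2 - 14 = -14 + 2*P**2)
(27926 + 47545)/(12911 + 1/(q(-22 + 102) + 40663)) = (27926 + 47545)/(12911 + 1/((-14 + 2*(-22 + 102)**2) + 40663)) = 75471/(12911 + 1/((-14 + 2*80**2) + 40663)) = 75471/(12911 + 1/((-14 + 2*6400) + 40663)) = 75471/(12911 + 1/((-14 + 12800) + 40663)) = 75471/(12911 + 1/(12786 + 40663)) = 75471/(12911 + 1/53449) = 75471/(690080040/53449) = 75471*(53449/690080040) = 1344616493/230026680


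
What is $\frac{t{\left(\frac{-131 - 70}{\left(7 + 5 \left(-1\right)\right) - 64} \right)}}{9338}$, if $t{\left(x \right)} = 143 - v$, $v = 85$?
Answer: $\frac{1}{161} \approx 0.0062112$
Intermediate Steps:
$t{\left(x \right)} = 58$ ($t{\left(x \right)} = 143 - 85 = 58$)
$\frac{t{\left(\frac{-131 - 70}{\left(7 + 5 \left(-1\right)\right) - 64} \right)}}{9338} = \frac{58}{9338} = 58 \cdot \frac{1}{9338} = \frac{1}{161}$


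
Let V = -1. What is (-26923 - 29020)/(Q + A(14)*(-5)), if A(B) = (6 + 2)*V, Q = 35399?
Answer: -55943/35439 ≈ -1.5786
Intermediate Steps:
A(B) = -8 (A(B) = (6 + 2)*(-1) = 8*(-1) = -8)
(-26923 - 29020)/(Q + A(14)*(-5)) = (-26923 - 29020)/(35399 - 8*(-5)) = -55943/(35399 + 40) = -55943/35439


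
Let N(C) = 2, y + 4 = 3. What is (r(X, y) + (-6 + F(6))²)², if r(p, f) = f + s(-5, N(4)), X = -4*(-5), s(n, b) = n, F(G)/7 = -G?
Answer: 5280804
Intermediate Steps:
y = -1 (y = -4 + 3 = -1)
F(G) = -7*G (F(G) = 7*(-G) = -7*G)
X = 20
r(p, f) = -5 + f (r(p, f) = f - 5 = -5 + f)
(r(X, y) + (-6 + F(6))²)² = ((-5 - 1) + (-6 - 7*6)²)² = (-6 + (-6 - 42)²)² = (-6 + (-48)²)² = (-6 + 2304)² = 2298² = 5280804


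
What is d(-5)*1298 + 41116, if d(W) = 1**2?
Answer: 42414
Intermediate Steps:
d(W) = 1
d(-5)*1298 + 41116 = 1*1298 + 41116 = 1298 + 41116 = 42414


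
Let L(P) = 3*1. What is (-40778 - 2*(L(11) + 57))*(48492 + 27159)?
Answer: -3093974598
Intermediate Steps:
L(P) = 3
(-40778 - 2*(L(11) + 57))*(48492 + 27159) = (-40778 - 2*(3 + 57))*(48492 + 27159) = (-40778 - 2*60)*75651 = (-40778 - 120)*75651 = -40898*75651 = -3093974598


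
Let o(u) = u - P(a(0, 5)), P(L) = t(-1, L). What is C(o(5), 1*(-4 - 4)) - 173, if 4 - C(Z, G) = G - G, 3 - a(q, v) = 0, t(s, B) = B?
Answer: -169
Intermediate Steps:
a(q, v) = 3 (a(q, v) = 3 - 1*0 = 3 + 0 = 3)
P(L) = L
o(u) = -3 + u (o(u) = u - 1*3 = u - 3 = -3 + u)
C(Z, G) = 4 (C(Z, G) = 4 - (G - G) = 4 - 1*0 = 4 + 0 = 4)
C(o(5), 1*(-4 - 4)) - 173 = 4 - 173 = -169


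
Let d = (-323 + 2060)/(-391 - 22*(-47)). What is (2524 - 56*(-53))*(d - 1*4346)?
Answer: -15337733572/643 ≈ -2.3853e+7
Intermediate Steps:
d = 1737/643 (d = 1737/(-391 + 1034) = 1737/643 ≈ 2.7014)
(2524 - 56*(-53))*(d - 1*4346) = (2524 - 56*(-53))*(1737/643 - 1*4346) = (2524 + 2968)*(1737/643 - 4346) = 5492*(-2792741/643) = -15337733572/643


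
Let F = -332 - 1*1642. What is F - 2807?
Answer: -4781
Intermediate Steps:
F = -1974 (F = -332 - 1642 = -1974)
F - 2807 = -1974 - 2807 = -4781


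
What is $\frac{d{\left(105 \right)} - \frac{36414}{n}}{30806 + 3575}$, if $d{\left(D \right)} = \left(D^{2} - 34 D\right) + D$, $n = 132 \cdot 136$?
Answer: $\frac{1330203}{6051056} \approx 0.21983$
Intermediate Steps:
$n = 17952$
$d{\left(D \right)} = D^{2} - 33 D$
$\frac{d{\left(105 \right)} - \frac{36414}{n}}{30806 + 3575} = \frac{105 \left(-33 + 105\right) - \frac{36414}{17952}}{30806 + 3575} = \frac{105 \cdot 72 - \frac{357}{176}}{34381} = \left(7560 - \frac{357}{176}\right) \frac{1}{34381} = \frac{1330203}{176} \cdot \frac{1}{34381} = \frac{1330203}{6051056}$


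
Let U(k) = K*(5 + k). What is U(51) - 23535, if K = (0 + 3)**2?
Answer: -23031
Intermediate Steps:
K = 9 (K = 3**2 = 9)
U(k) = 45 + 9*k (U(k) = 9*(5 + k) = 45 + 9*k)
U(51) - 23535 = (45 + 9*51) - 23535 = (45 + 459) - 23535 = 504 - 23535 = -23031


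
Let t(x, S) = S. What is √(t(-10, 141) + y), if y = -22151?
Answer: I*√22010 ≈ 148.36*I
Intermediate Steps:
√(t(-10, 141) + y) = √(141 - 22151) = √(-22010) = I*√22010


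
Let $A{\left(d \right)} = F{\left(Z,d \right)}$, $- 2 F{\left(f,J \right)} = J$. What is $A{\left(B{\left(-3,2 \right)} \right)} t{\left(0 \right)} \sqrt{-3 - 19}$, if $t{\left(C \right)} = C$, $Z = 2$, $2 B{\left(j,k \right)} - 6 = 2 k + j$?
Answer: $0$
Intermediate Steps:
$B{\left(j,k \right)} = 3 + k + \frac{j}{2}$ ($B{\left(j,k \right)} = 3 + \frac{2 k + j}{2} = 3 + \frac{j + 2 k}{2} = 3 + \left(k + \frac{j}{2}\right) = 3 + k + \frac{j}{2}$)
$F{\left(f,J \right)} = - \frac{J}{2}$
$A{\left(d \right)} = - \frac{d}{2}$
$A{\left(B{\left(-3,2 \right)} \right)} t{\left(0 \right)} \sqrt{-3 - 19} = - \frac{3 + 2 + \frac{1}{2} \left(-3\right)}{2} \cdot 0 \sqrt{-3 - 19} = - \frac{3 + 2 - \frac{3}{2}}{2} \cdot 0 \sqrt{-22} = \left(- \frac{1}{2}\right) \frac{7}{2} \cdot 0 i \sqrt{22} = \left(- \frac{7}{4}\right) 0 i \sqrt{22} = 0 i \sqrt{22} = 0$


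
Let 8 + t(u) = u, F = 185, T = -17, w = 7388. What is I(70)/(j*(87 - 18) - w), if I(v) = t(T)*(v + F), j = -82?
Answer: 6375/13046 ≈ 0.48866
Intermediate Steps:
t(u) = -8 + u
I(v) = -4625 - 25*v (I(v) = (-8 - 17)*(v + 185) = -25*(185 + v) = -4625 - 25*v)
I(70)/(j*(87 - 18) - w) = (-4625 - 25*70)/(-82*(87 - 18) - 1*7388) = (-4625 - 1750)/(-82*69 - 7388) = -6375/(-5658 - 7388) = -6375/(-13046) = -6375*(-1/13046) = 6375/13046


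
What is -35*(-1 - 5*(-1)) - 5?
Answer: -145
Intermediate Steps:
-35*(-1 - 5*(-1)) - 5 = -35*(-1 + 5) - 5 = -35*4 - 5 = -140 - 5 = -145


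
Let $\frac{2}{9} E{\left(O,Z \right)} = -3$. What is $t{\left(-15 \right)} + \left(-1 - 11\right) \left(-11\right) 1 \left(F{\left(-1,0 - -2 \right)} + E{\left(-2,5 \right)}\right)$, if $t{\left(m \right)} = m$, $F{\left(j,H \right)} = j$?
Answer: $-1929$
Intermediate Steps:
$E{\left(O,Z \right)} = - \frac{27}{2}$ ($E{\left(O,Z \right)} = \frac{9}{2} \left(-3\right) = - \frac{27}{2}$)
$t{\left(-15 \right)} + \left(-1 - 11\right) \left(-11\right) 1 \left(F{\left(-1,0 - -2 \right)} + E{\left(-2,5 \right)}\right) = -15 + \left(-1 - 11\right) \left(-11\right) 1 \left(-1 - \frac{27}{2}\right) = -15 + \left(-12\right) \left(-11\right) 1 \left(- \frac{29}{2}\right) = -15 + 132 \left(- \frac{29}{2}\right) = -15 - 1914 = -1929$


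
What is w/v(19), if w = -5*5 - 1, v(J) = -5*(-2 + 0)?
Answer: -13/5 ≈ -2.6000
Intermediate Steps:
v(J) = 10 (v(J) = -5*(-2) = 10)
w = -26 (w = -25 - 1 = -26)
w/v(19) = -26/10 = -26*⅒ = -13/5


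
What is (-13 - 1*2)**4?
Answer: 50625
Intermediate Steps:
(-13 - 1*2)**4 = (-13 - 2)**4 = (-15)**4 = 50625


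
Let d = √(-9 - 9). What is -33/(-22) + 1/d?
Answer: 3/2 - I*√2/6 ≈ 1.5 - 0.2357*I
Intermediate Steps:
d = 3*I*√2 (d = √(-18) = 3*I*√2 ≈ 4.2426*I)
-33/(-22) + 1/d = -33/(-22) + 1/(3*I*√2) = -1/22*(-33) - I*√2/6 = 3/2 - I*√2/6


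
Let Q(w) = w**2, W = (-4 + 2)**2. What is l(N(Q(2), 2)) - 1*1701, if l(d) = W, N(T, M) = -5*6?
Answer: -1697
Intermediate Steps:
W = 4 (W = (-2)**2 = 4)
N(T, M) = -30
l(d) = 4
l(N(Q(2), 2)) - 1*1701 = 4 - 1*1701 = 4 - 1701 = -1697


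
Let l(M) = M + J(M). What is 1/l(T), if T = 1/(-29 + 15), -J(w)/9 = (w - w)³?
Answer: -14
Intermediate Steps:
J(w) = 0 (J(w) = -9*(w - w)³ = -9*0³ = -9*0 = 0)
T = -1/14 (T = 1/(-14) = -1/14 ≈ -0.071429)
l(M) = M (l(M) = M + 0 = M)
1/l(T) = 1/(-1/14) = -14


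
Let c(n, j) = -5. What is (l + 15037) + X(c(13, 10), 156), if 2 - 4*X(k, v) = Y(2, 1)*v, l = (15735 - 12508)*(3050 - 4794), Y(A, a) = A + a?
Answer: -11225935/2 ≈ -5.6130e+6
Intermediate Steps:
l = -5627888 (l = 3227*(-1744) = -5627888)
X(k, v) = 1/2 - 3*v/4 (X(k, v) = 1/2 - (2 + 1)*v/4 = 1/2 - 3*v/4)
(l + 15037) + X(c(13, 10), 156) = (-5627888 + 15037) + (1/2 - 3/4*156) = -5612851 + (1/2 - 117) = -5612851 - 233/2 = -11225935/2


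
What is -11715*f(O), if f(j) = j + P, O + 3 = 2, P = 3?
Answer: -23430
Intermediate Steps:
O = -1 (O = -3 + 2 = -1)
f(j) = 3 + j (f(j) = j + 3 = 3 + j)
-11715*f(O) = -11715*(3 - 1) = -11715*2 = -23430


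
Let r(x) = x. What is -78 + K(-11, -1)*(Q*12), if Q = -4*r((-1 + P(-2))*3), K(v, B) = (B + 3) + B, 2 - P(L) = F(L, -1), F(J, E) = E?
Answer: -366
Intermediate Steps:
P(L) = 3 (P(L) = 2 - 1*(-1) = 2 + 1 = 3)
K(v, B) = 3 + 2*B (K(v, B) = (3 + B) + B = 3 + 2*B)
Q = -24 (Q = -4*(-1 + 3)*3 = -8*3 = -4*6 = -24)
-78 + K(-11, -1)*(Q*12) = -78 + (3 + 2*(-1))*(-24*12) = -78 + (3 - 2)*(-288) = -78 + 1*(-288) = -78 - 288 = -366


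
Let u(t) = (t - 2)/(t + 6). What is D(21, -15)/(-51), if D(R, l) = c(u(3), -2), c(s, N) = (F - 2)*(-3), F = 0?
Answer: -2/17 ≈ -0.11765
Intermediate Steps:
u(t) = (-2 + t)/(6 + t)
c(s, N) = 6 (c(s, N) = (0 - 2)*(-3) = -2*(-3) = 6)
D(R, l) = 6
D(21, -15)/(-51) = 6/(-51) = 6*(-1/51) = -2/17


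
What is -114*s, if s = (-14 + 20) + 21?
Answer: -3078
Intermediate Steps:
s = 27 (s = 6 + 21 = 27)
-114*s = -114*27 = -3078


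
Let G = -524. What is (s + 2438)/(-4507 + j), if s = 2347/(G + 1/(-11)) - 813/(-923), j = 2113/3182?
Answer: -41218633510448/76300037901295 ≈ -0.54022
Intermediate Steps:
j = 2113/3182 (j = 2113*(1/3182) = 2113/3182 ≈ 0.66405)
s = -19142146/5321095 (s = 2347/(-524 + 1/(-11)) - 813/(-923) = 2347/(-524 - 1/11) - 813*(-1/923) = 2347/(-5765/11) + 813/923 = 2347*(-11/5765) + 813/923 = -25817/5765 + 813/923 = -19142146/5321095 ≈ -3.5974)
(s + 2438)/(-4507 + j) = (-19142146/5321095 + 2438)/(-4507 + 2113/3182) = 12953687464/(5321095*(-14339161/3182)) = (12953687464/5321095)*(-3182/14339161) = -41218633510448/76300037901295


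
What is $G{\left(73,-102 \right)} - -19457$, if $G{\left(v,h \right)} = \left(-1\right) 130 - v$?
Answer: $19254$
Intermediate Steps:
$G{\left(v,h \right)} = -130 - v$
$G{\left(73,-102 \right)} - -19457 = \left(-130 - 73\right) - -19457 = \left(-130 - 73\right) + 19457 = -203 + 19457 = 19254$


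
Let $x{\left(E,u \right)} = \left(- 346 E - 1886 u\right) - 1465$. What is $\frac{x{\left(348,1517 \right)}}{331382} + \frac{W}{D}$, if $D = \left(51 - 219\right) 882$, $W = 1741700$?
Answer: $- \frac{127395925745}{6137857404} \approx -20.756$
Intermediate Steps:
$D = -148176$ ($D = \left(-168\right) 882 = -148176$)
$x{\left(E,u \right)} = -1465 - 1886 u - 346 E$ ($x{\left(E,u \right)} = \left(- 1886 u - 346 E\right) - 1465 = -1465 - 1886 u - 346 E$)
$\frac{x{\left(348,1517 \right)}}{331382} + \frac{W}{D} = \frac{-1465 - 2861062 - 120408}{331382} + \frac{1741700}{-148176} = \left(-1465 - 2861062 - 120408\right) \frac{1}{331382} + 1741700 \left(- \frac{1}{148176}\right) = \left(-2982935\right) \frac{1}{331382} - \frac{435425}{37044} = - \frac{2982935}{331382} - \frac{435425}{37044} = - \frac{127395925745}{6137857404}$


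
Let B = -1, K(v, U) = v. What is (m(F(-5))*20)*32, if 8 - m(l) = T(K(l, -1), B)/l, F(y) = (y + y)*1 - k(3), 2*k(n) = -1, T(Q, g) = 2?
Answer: 99840/19 ≈ 5254.7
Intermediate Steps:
k(n) = -½ (k(n) = (½)*(-1) = -½)
F(y) = ½ + 2*y (F(y) = (y + y)*1 - 1*(-½) = (2*y)*1 + ½ = 2*y + ½ = ½ + 2*y)
m(l) = 8 - 2/l
(m(F(-5))*20)*32 = ((8 - 2/(½ + 2*(-5)))*20)*32 = ((8 - 2/(½ - 10))*20)*32 = ((8 - 2/(-19/2))*20)*32 = ((8 - 2*(-2/19))*20)*32 = ((8 + 4/19)*20)*32 = ((156/19)*20)*32 = (3120/19)*32 = 99840/19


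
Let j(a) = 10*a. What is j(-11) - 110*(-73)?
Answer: 7920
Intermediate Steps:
j(-11) - 110*(-73) = 10*(-11) - 110*(-73) = -110 + 8030 = 7920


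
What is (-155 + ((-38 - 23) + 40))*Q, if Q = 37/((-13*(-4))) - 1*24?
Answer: 53284/13 ≈ 4098.8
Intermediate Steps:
Q = -1211/52 (Q = 37/52 - 24 = -1211/52 ≈ -23.288)
(-155 + ((-38 - 23) + 40))*Q = (-155 + ((-38 - 23) + 40))*(-1211/52) = (-155 + (-61 + 40))*(-1211/52) = (-155 - 21)*(-1211/52) = -176*(-1211/52) = 53284/13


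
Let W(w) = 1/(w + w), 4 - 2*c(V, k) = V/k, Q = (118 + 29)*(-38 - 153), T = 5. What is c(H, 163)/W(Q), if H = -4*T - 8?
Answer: -19092360/163 ≈ -1.1713e+5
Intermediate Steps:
H = -28 (H = -4*5 - 8 = -20 - 8 = -28)
Q = -28077 (Q = 147*(-191) = -28077)
c(V, k) = 2 - V/(2*k)
W(w) = 1/(2*w)
c(H, 163)/W(Q) = (2 - ½*(-28)/163)/(((½)/(-28077))) = (2 - ½*(-28)*1/163)/(((½)*(-1/28077))) = (2 + 14/163)/(-1/56154) = (340/163)*(-56154) = -19092360/163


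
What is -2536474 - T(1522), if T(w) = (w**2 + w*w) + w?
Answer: -7170964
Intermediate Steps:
T(w) = w + 2*w**2 (T(w) = (w**2 + w**2) + w = 2*w**2 + w = w + 2*w**2)
-2536474 - T(1522) = -2536474 - 1522*(1 + 2*1522) = -2536474 - 1522*(1 + 3044) = -2536474 - 1522*3045 = -2536474 - 1*4634490 = -2536474 - 4634490 = -7170964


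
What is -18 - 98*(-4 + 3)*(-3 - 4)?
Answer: -704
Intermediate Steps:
-18 - 98*(-4 + 3)*(-3 - 4) = -18 - (-98)*(-7) = -18 - 98*7 = -18 - 686 = -704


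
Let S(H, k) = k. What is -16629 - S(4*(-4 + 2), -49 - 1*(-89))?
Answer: -16669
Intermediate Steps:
-16629 - S(4*(-4 + 2), -49 - 1*(-89)) = -16629 - (-49 - 1*(-89)) = -16629 - (-49 + 89) = -16629 - 1*40 = -16629 - 40 = -16669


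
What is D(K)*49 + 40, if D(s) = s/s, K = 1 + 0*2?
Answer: 89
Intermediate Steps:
K = 1 (K = 1 + 0 = 1)
D(s) = 1
D(K)*49 + 40 = 1*49 + 40 = 49 + 40 = 89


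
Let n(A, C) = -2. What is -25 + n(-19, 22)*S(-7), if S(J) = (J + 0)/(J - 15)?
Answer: -282/11 ≈ -25.636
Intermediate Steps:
S(J) = J/(-15 + J)
-25 + n(-19, 22)*S(-7) = -25 - (-14)/(-15 - 7) = -25 - (-14)/(-22) = -25 - (-14)*(-1)/22 = -25 - 2*7/22 = -25 - 7/11 = -282/11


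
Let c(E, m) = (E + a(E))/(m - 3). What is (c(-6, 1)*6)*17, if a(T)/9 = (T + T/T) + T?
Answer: 5355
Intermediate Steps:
a(T) = 9 + 18*T (a(T) = 9*((T + T/T) + T) = 9*((T + 1) + T) = 9*((1 + T) + T) = 9*(1 + 2*T) = 9 + 18*T)
c(E, m) = (9 + 19*E)/(-3 + m) (c(E, m) = (E + (9 + 18*E))/(m - 3) = (9 + 19*E)/(-3 + m))
(c(-6, 1)*6)*17 = (((9 + 19*(-6))/(-3 + 1))*6)*17 = (((9 - 114)/(-2))*6)*17 = (-½*(-105)*6)*17 = ((105/2)*6)*17 = 315*17 = 5355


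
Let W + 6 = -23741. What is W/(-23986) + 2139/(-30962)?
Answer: 170987140/185663633 ≈ 0.92095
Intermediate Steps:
W = -23747 (W = -6 - 23741 = -23747)
W/(-23986) + 2139/(-30962) = -23747/(-23986) + 2139/(-30962) = -23747*(-1/23986) + 2139*(-1/30962) = 23747/23986 - 2139/30962 = 170987140/185663633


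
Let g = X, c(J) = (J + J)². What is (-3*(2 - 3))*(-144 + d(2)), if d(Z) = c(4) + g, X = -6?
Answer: -258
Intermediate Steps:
c(J) = 4*J² (c(J) = (2*J)² = 4*J²)
g = -6
d(Z) = 58 (d(Z) = 4*4² - 6 = 4*16 - 6 = 64 - 6 = 58)
(-3*(2 - 3))*(-144 + d(2)) = (-3*(2 - 3))*(-144 + 58) = -3*(-1)*(-86) = 3*(-86) = -258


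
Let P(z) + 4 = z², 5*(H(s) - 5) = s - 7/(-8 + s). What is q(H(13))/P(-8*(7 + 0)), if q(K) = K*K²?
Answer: 226981/1812500 ≈ 0.12523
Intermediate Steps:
H(s) = 5 - 7/(5*(-8 + s)) + s/5 (H(s) = 5 + (s - 7/(-8 + s))/5 = 5 + (-7/(5*(-8 + s)) + s/5) = 5 - 7/(5*(-8 + s)) + s/5)
q(K) = K³
P(z) = -4 + z²
q(H(13))/P(-8*(7 + 0)) = ((-207 + 13² + 17*13)/(5*(-8 + 13)))³/(-4 + (-8*(7 + 0))²) = ((⅕)*(-207 + 169 + 221)/5)³/(-4 + (-8*7)²) = ((⅕)*(⅕)*183)³/(-4 + (-56)²) = (183/25)³/(-4 + 3136) = (6128487/15625)/3132 = (6128487/15625)*(1/3132) = 226981/1812500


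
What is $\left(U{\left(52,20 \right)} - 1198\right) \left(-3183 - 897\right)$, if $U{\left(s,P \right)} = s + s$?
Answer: $4463520$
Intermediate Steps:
$U{\left(s,P \right)} = 2 s$
$\left(U{\left(52,20 \right)} - 1198\right) \left(-3183 - 897\right) = \left(2 \cdot 52 - 1198\right) \left(-3183 - 897\right) = \left(104 - 1198\right) \left(-4080\right) = \left(-1094\right) \left(-4080\right) = 4463520$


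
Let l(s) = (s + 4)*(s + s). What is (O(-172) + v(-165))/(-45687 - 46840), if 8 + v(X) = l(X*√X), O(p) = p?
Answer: 8984430/92527 + 1320*I*√165/92527 ≈ 97.101 + 0.18325*I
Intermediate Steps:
l(s) = 2*s*(4 + s) (l(s) = (4 + s)*(2*s) = 2*s*(4 + s))
v(X) = -8 + 2*X^(3/2)*(4 + X^(3/2)) (v(X) = -8 + 2*(X*√X)*(4 + X*√X) = -8 + 2*X^(3/2)*(4 + X^(3/2)))
(O(-172) + v(-165))/(-45687 - 46840) = (-172 + (-8 + 2*(-165)³ + 8*(-165)^(3/2)))/(-45687 - 46840) = (-172 + (-8 + 2*(-4492125) + 8*(-165*I*√165)))/(-92527) = (-172 + (-8 - 8984250 - 1320*I*√165))*(-1/92527) = (-172 + (-8984258 - 1320*I*√165))*(-1/92527) = (-8984430 - 1320*I*√165)*(-1/92527) = 8984430/92527 + 1320*I*√165/92527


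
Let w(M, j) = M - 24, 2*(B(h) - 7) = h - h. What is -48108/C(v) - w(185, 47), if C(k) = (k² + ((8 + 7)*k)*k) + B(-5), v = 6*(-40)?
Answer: -148426835/921607 ≈ -161.05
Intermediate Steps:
B(h) = 7 (B(h) = 7 + (h - h)/2 = 7 + (½)*0 = 7 + 0 = 7)
v = -240
w(M, j) = -24 + M
C(k) = 7 + 16*k² (C(k) = (k² + ((8 + 7)*k)*k) + 7 = (k² + (15*k)*k) + 7 = (k² + 15*k²) + 7 = 16*k² + 7 = 7 + 16*k²)
-48108/C(v) - w(185, 47) = -48108/(7 + 16*(-240)²) - (-24 + 185) = -48108/(7 + 16*57600) - 1*161 = -48108/(7 + 921600) - 161 = -48108/921607 - 161 = -148426835/921607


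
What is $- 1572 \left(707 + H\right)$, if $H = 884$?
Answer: $-2501052$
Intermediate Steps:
$- 1572 \left(707 + H\right) = - 1572 \left(707 + 884\right) = \left(-1572\right) 1591 = -2501052$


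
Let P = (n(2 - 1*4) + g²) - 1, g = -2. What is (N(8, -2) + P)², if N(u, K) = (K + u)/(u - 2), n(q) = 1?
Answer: 25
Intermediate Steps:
P = 4 (P = (1 + (-2)²) - 1 = (1 + 4) - 1 = 5 - 1 = 4)
N(u, K) = (K + u)/(-2 + u)
(N(8, -2) + P)² = ((-2 + 8)/(-2 + 8) + 4)² = (6/6 + 4)² = ((⅙)*6 + 4)² = (1 + 4)² = 5² = 25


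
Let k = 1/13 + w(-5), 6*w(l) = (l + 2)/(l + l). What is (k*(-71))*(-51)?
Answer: 119493/260 ≈ 459.59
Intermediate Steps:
w(l) = (2 + l)/(12*l) (w(l) = ((l + 2)/(l + l))/6 = ((2 + l)/((2*l)))/6 = ((2 + l)*(1/(2*l)))/6 = ((2 + l)/(2*l))/6 = (2 + l)/(12*l))
k = 33/260 (k = 1/13 + (1/12)*(2 - 5)/(-5) = 1/13 + (1/12)*(-⅕)*(-3) = 1/13 + 1/20 = 33/260 ≈ 0.12692)
(k*(-71))*(-51) = ((33/260)*(-71))*(-51) = -2343/260*(-51) = 119493/260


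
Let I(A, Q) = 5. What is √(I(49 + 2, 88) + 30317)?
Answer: √30322 ≈ 174.13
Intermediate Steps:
√(I(49 + 2, 88) + 30317) = √(5 + 30317) = √30322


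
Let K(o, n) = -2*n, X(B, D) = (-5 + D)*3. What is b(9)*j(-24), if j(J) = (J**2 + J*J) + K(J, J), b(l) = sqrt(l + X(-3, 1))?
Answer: 1200*I*sqrt(3) ≈ 2078.5*I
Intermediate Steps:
X(B, D) = -15 + 3*D
b(l) = sqrt(-12 + l) (b(l) = sqrt(l + (-15 + 3*1)) = sqrt(l + (-15 + 3)) = sqrt(l - 12) = sqrt(-12 + l))
j(J) = -2*J + 2*J**2 (j(J) = (J**2 + J*J) - 2*J = (J**2 + J**2) - 2*J = 2*J**2 - 2*J = -2*J + 2*J**2)
b(9)*j(-24) = sqrt(-12 + 9)*(2*(-24)*(-1 - 24)) = sqrt(-3)*(2*(-24)*(-25)) = (I*sqrt(3))*1200 = 1200*I*sqrt(3)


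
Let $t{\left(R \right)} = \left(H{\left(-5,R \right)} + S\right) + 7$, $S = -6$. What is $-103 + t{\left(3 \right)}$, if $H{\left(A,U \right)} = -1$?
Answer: $-103$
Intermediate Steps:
$t{\left(R \right)} = 0$ ($t{\left(R \right)} = \left(-1 - 6\right) + 7 = -7 + 7 = 0$)
$-103 + t{\left(3 \right)} = -103 + 0 = -103$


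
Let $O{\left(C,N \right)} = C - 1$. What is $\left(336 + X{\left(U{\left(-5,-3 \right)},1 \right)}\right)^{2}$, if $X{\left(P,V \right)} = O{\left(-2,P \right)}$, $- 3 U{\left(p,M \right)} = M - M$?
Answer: $110889$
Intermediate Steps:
$U{\left(p,M \right)} = 0$ ($U{\left(p,M \right)} = - \frac{M - M}{3} = \left(- \frac{1}{3}\right) 0 = 0$)
$O{\left(C,N \right)} = -1 + C$
$X{\left(P,V \right)} = -3$ ($X{\left(P,V \right)} = -1 - 2 = -3$)
$\left(336 + X{\left(U{\left(-5,-3 \right)},1 \right)}\right)^{2} = \left(336 - 3\right)^{2} = 333^{2} = 110889$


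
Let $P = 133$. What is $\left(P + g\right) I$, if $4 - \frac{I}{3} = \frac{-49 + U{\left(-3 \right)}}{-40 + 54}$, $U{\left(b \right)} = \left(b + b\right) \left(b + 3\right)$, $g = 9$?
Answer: $3195$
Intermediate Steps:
$U{\left(b \right)} = 2 b \left(3 + b\right)$
$I = \frac{45}{2}$ ($I = 12 - 3 \frac{-49 + 2 \left(-3\right) \left(3 - 3\right)}{-40 + 54} = 12 - 3 \frac{-49 + 2 \left(-3\right) 0}{14} = 12 - 3 \left(-49 + 0\right) \frac{1}{14} = 12 - 3 \left(\left(-49\right) \frac{1}{14}\right) = 12 - - \frac{21}{2} = 12 + \frac{21}{2} = \frac{45}{2} \approx 22.5$)
$\left(P + g\right) I = \left(133 + 9\right) \frac{45}{2} = 142 \cdot \frac{45}{2} = 3195$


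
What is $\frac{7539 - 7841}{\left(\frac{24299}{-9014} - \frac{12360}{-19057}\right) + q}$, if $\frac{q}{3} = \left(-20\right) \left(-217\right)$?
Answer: $- \frac{51877498996}{2236221316957} \approx -0.023199$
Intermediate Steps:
$q = 13020$ ($q = 3 \left(\left(-20\right) \left(-217\right)\right) = 3 \cdot 4340 = 13020$)
$\frac{7539 - 7841}{\left(\frac{24299}{-9014} - \frac{12360}{-19057}\right) + q} = \frac{7539 - 7841}{\left(\frac{24299}{-9014} - \frac{12360}{-19057}\right) + 13020} = - \frac{302}{\left(24299 \left(- \frac{1}{9014}\right) - - \frac{12360}{19057}\right) + 13020} = - \frac{302}{\left(- \frac{24299}{9014} + \frac{12360}{19057}\right) + 13020} = - \frac{302}{- \frac{351653003}{171779798} + 13020} = - \frac{302}{\frac{2236221316957}{171779798}} = \left(-302\right) \frac{171779798}{2236221316957} = - \frac{51877498996}{2236221316957}$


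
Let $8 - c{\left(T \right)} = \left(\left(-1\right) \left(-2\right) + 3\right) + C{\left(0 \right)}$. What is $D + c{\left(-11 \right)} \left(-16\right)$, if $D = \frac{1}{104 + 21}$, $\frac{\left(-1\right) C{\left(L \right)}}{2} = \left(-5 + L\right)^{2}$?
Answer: $- \frac{105999}{125} \approx -847.99$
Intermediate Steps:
$C{\left(L \right)} = - 2 \left(-5 + L\right)^{2}$
$D = \frac{1}{125} \approx 0.008$
$c{\left(T \right)} = 53$ ($c{\left(T \right)} = 8 - \left(\left(\left(-1\right) \left(-2\right) + 3\right) - 2 \left(-5 + 0\right)^{2}\right) = 8 - \left(\left(2 + 3\right) - 2 \left(-5\right)^{2}\right) = 8 - \left(5 - 50\right) = 8 - -45 = 8 + 45 = 53$)
$D + c{\left(-11 \right)} \left(-16\right) = \frac{1}{125} + 53 \left(-16\right) = \frac{1}{125} - 848 = - \frac{105999}{125}$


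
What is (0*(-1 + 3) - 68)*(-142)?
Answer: 9656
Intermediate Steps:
(0*(-1 + 3) - 68)*(-142) = (0*2 - 68)*(-142) = (0 - 68)*(-142) = -68*(-142) = 9656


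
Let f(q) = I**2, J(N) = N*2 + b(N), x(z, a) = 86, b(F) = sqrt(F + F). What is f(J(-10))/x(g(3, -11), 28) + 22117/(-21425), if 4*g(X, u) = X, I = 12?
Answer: 591569/921275 ≈ 0.64212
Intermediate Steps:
b(F) = sqrt(2)*sqrt(F) (b(F) = sqrt(2*F) = sqrt(2)*sqrt(F))
g(X, u) = X/4
J(N) = 2*N + sqrt(2)*sqrt(N) (J(N) = N*2 + sqrt(2)*sqrt(N) = 2*N + sqrt(2)*sqrt(N))
f(q) = 144 (f(q) = 12**2 = 144)
f(J(-10))/x(g(3, -11), 28) + 22117/(-21425) = 144/86 + 22117/(-21425) = 144*(1/86) + 22117*(-1/21425) = 72/43 - 22117/21425 = 591569/921275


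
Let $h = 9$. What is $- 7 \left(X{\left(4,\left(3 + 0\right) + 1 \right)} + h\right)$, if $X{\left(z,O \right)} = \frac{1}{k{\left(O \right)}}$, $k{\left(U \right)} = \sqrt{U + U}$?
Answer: $-63 - \frac{7 \sqrt{2}}{4} \approx -65.475$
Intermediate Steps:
$k{\left(U \right)} = \sqrt{2} \sqrt{U}$ ($k{\left(U \right)} = \sqrt{2 U} = \sqrt{2} \sqrt{U}$)
$X{\left(z,O \right)} = \frac{\sqrt{2}}{2 \sqrt{O}}$ ($X{\left(z,O \right)} = \frac{1}{\sqrt{2} \sqrt{O}} = \frac{\sqrt{2}}{2 \sqrt{O}}$)
$- 7 \left(X{\left(4,\left(3 + 0\right) + 1 \right)} + h\right) = - 7 \left(\frac{\sqrt{2}}{2 \sqrt{\left(3 + 0\right) + 1}} + 9\right) = - 7 \left(\frac{\sqrt{2}}{2 \sqrt{3 + 1}} + 9\right) = - 7 \left(\frac{\sqrt{2}}{2 \cdot 2} + 9\right) = - 7 \left(\frac{1}{2} \sqrt{2} \cdot \frac{1}{2} + 9\right) = - 7 \left(\frac{\sqrt{2}}{4} + 9\right) = - 7 \left(9 + \frac{\sqrt{2}}{4}\right) = -63 - \frac{7 \sqrt{2}}{4}$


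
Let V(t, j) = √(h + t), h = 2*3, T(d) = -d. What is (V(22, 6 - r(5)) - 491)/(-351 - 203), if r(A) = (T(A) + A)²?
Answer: 491/554 - √7/277 ≈ 0.87673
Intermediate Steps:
h = 6
r(A) = 0 (r(A) = (-A + A)² = 0² = 0)
V(t, j) = √(6 + t)
(V(22, 6 - r(5)) - 491)/(-351 - 203) = (√(6 + 22) - 491)/(-351 - 203) = (√28 - 491)/(-554) = (2*√7 - 491)*(-1/554) = (-491 + 2*√7)*(-1/554) = 491/554 - √7/277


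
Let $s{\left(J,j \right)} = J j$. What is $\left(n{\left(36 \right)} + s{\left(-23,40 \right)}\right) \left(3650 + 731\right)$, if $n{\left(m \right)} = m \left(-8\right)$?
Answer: $-5292248$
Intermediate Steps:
$n{\left(m \right)} = - 8 m$
$\left(n{\left(36 \right)} + s{\left(-23,40 \right)}\right) \left(3650 + 731\right) = \left(\left(-8\right) 36 - 920\right) \left(3650 + 731\right) = \left(-288 - 920\right) 4381 = \left(-1208\right) 4381 = -5292248$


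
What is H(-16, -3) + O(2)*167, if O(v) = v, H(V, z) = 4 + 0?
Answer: 338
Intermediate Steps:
H(V, z) = 4
H(-16, -3) + O(2)*167 = 4 + 2*167 = 4 + 334 = 338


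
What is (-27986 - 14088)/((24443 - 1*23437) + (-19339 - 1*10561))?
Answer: 21037/14447 ≈ 1.4562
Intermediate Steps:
(-27986 - 14088)/((24443 - 1*23437) + (-19339 - 1*10561)) = -42074/((24443 - 23437) + (-19339 - 10561)) = -42074/(1006 - 29900) = -42074/(-28894) = -42074*(-1/28894) = 21037/14447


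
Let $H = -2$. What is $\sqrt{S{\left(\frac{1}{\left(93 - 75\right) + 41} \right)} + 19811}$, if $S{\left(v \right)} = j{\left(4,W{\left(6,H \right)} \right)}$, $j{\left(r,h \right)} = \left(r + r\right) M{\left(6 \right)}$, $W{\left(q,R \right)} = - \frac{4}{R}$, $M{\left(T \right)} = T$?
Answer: $\sqrt{19859} \approx 140.92$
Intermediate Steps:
$j{\left(r,h \right)} = 12 r$ ($j{\left(r,h \right)} = \left(r + r\right) 6 = 2 r 6 = 12 r$)
$S{\left(v \right)} = 48$ ($S{\left(v \right)} = 12 \cdot 4 = 48$)
$\sqrt{S{\left(\frac{1}{\left(93 - 75\right) + 41} \right)} + 19811} = \sqrt{48 + 19811} = \sqrt{19859}$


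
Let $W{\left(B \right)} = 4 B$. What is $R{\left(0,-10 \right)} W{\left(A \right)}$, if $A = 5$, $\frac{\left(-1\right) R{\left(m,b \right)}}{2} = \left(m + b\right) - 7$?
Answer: $680$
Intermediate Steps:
$R{\left(m,b \right)} = 14 - 2 b - 2 m$ ($R{\left(m,b \right)} = - 2 \left(\left(m + b\right) - 7\right) = - 2 \left(\left(b + m\right) - 7\right) = - 2 \left(-7 + b + m\right) = 14 - 2 b - 2 m$)
$R{\left(0,-10 \right)} W{\left(A \right)} = \left(14 - -20 - 0\right) 4 \cdot 5 = \left(14 + 20 + 0\right) 20 = 34 \cdot 20 = 680$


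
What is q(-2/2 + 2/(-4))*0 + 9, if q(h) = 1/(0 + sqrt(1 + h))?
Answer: 9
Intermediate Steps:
q(h) = 1/sqrt(1 + h) (q(h) = 1/(sqrt(1 + h)) = 1/sqrt(1 + h))
q(-2/2 + 2/(-4))*0 + 9 = 0/sqrt(1 + (-2/2 + 2/(-4))) + 9 = 0/sqrt(1 + (-2*1/2 + 2*(-1/4))) + 9 = 0/sqrt(1 + (-1 - 1/2)) + 9 = 0/sqrt(1 - 3/2) + 9 = 0/sqrt(-1/2) + 9 = -I*sqrt(2)*0 + 9 = 0 + 9 = 9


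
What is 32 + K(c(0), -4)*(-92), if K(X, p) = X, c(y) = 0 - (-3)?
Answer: -244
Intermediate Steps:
c(y) = 3 (c(y) = 0 - 1*(-3) = 0 + 3 = 3)
32 + K(c(0), -4)*(-92) = 32 + 3*(-92) = 32 - 276 = -244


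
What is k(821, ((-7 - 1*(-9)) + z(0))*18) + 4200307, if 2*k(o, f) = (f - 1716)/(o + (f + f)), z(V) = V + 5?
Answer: 4506928616/1073 ≈ 4.2003e+6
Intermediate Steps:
z(V) = 5 + V
k(o, f) = (-1716 + f)/(2*(o + 2*f)) (k(o, f) = ((f - 1716)/(o + (f + f)))/2 = ((-1716 + f)/(o + 2*f))/2 = (-1716 + f)/(2*(o + 2*f)))
k(821, ((-7 - 1*(-9)) + z(0))*18) + 4200307 = (-1716 + ((-7 - 1*(-9)) + (5 + 0))*18)/(2*(821 + 2*(((-7 - 1*(-9)) + (5 + 0))*18))) + 4200307 = (-1716 + ((-7 + 9) + 5)*18)/(2*(821 + 2*(((-7 + 9) + 5)*18))) + 4200307 = (-1716 + (2 + 5)*18)/(2*(821 + 2*((2 + 5)*18))) + 4200307 = (-1716 + 7*18)/(2*(821 + 2*(7*18))) + 4200307 = (-1716 + 126)/(2*(821 + 2*126)) + 4200307 = (½)*(-1590)/(821 + 252) + 4200307 = (½)*(-1590)/1073 + 4200307 = (½)*(1/1073)*(-1590) + 4200307 = -795/1073 + 4200307 = 4506928616/1073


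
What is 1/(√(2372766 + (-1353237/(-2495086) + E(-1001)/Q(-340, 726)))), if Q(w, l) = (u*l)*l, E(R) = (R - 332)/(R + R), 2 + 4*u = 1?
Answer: 363*√4029601430322529099495694237/35494836169293300049 ≈ 0.00064919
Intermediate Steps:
u = -¼ (u = -½ + (¼)*1 = -½ + ¼ = -¼ ≈ -0.25000)
E(R) = (-332 + R)/(2*R) (E(R) = (-332 + R)/((2*R)) = (-332 + R)*(1/(2*R)) = (-332 + R)/(2*R))
Q(w, l) = -l²/4 (Q(w, l) = (-l/4)*l = -l²/4)
1/(√(2372766 + (-1353237/(-2495086) + E(-1001)/Q(-340, 726)))) = 1/(√(2372766 + (-1353237/(-2495086) + ((½)*(-332 - 1001)/(-1001))/((-¼*726²))))) = 1/(√(2372766 + (-1353237*(-1/2495086) + ((½)*(-1/1001)*(-1333))/((-¼*527076))))) = 1/(√(2372766 + (1353237/2495086 + (1333/2002)/(-131769)))) = 1/(√(2372766 + (1353237/2495086 + (1333/2002)*(-1/131769)))) = 1/(√(2372766 + (1353237/2495086 - 1333/263801538))) = 1/(√(2372766 + 8113242634747/14959261914597)) = 1/(√(35494836169293300049/14959261914597)) = 1/(√4029601430322529099495694237/41210087919) = 363*√4029601430322529099495694237/35494836169293300049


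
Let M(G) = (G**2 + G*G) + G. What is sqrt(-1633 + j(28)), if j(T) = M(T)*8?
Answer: sqrt(11135) ≈ 105.52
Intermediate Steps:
M(G) = G + 2*G**2 (M(G) = (G**2 + G**2) + G = 2*G**2 + G = G + 2*G**2)
j(T) = 8*T*(1 + 2*T) (j(T) = (T*(1 + 2*T))*8 = 8*T*(1 + 2*T))
sqrt(-1633 + j(28)) = sqrt(-1633 + 8*28*(1 + 2*28)) = sqrt(-1633 + 8*28*(1 + 56)) = sqrt(-1633 + 8*28*57) = sqrt(-1633 + 12768) = sqrt(11135)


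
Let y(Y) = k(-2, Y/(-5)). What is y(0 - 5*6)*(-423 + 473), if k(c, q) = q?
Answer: 300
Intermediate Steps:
y(Y) = -Y/5 (y(Y) = Y/(-5) = Y*(-⅕) = -Y/5)
y(0 - 5*6)*(-423 + 473) = (-(0 - 5*6)/5)*(-423 + 473) = -(0 - 30)/5*50 = -⅕*(-30)*50 = 6*50 = 300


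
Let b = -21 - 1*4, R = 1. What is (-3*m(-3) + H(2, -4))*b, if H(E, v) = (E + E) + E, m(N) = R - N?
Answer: 150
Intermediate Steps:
m(N) = 1 - N
H(E, v) = 3*E (H(E, v) = 2*E + E = 3*E)
b = -25 (b = -21 - 4 = -25)
(-3*m(-3) + H(2, -4))*b = (-3*(1 - 1*(-3)) + 3*2)*(-25) = (-3*(1 + 3) + 6)*(-25) = (-3*4 + 6)*(-25) = (-12 + 6)*(-25) = -6*(-25) = 150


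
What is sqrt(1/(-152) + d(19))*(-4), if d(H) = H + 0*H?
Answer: -sqrt(109706)/19 ≈ -17.433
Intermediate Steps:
d(H) = H (d(H) = H + 0 = H)
sqrt(1/(-152) + d(19))*(-4) = sqrt(1/(-152) + 19)*(-4) = sqrt(-1/152 + 19)*(-4) = sqrt(2887/152)*(-4) = (sqrt(109706)/76)*(-4) = -sqrt(109706)/19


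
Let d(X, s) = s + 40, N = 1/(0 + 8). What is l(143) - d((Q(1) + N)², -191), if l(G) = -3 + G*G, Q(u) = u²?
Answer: 20597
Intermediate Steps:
N = ⅛ (N = 1/8 = ⅛ ≈ 0.12500)
l(G) = -3 + G²
d(X, s) = 40 + s
l(143) - d((Q(1) + N)², -191) = (-3 + 143²) - (40 - 191) = (-3 + 20449) - 1*(-151) = 20446 + 151 = 20597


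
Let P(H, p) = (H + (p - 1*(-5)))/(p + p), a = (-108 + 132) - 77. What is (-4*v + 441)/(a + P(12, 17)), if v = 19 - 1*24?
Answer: -461/52 ≈ -8.8654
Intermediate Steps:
v = -5 (v = 19 - 24 = -5)
a = -53 (a = 24 - 77 = -53)
P(H, p) = (5 + H + p)/(2*p) (P(H, p) = (H + (p + 5))/((2*p)) = (H + (5 + p))*(1/(2*p)) = (5 + H + p)*(1/(2*p)) = (5 + H + p)/(2*p))
(-4*v + 441)/(a + P(12, 17)) = (-4*(-5) + 441)/(-53 + (1/2)*(5 + 12 + 17)/17) = (20 + 441)/(-53 + (1/2)*(1/17)*34) = 461/(-53 + 1) = 461/(-52) = 461*(-1/52) = -461/52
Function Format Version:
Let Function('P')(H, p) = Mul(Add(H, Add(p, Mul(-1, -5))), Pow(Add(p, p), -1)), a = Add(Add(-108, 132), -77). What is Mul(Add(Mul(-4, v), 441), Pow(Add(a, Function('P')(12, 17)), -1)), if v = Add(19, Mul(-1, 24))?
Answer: Rational(-461, 52) ≈ -8.8654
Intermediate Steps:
v = -5 (v = Add(19, -24) = -5)
a = -53 (a = Add(24, -77) = -53)
Function('P')(H, p) = Mul(Rational(1, 2), Pow(p, -1), Add(5, H, p)) (Function('P')(H, p) = Mul(Add(H, Add(p, 5)), Pow(Mul(2, p), -1)) = Mul(Add(H, Add(5, p)), Mul(Rational(1, 2), Pow(p, -1))) = Mul(Add(5, H, p), Mul(Rational(1, 2), Pow(p, -1))) = Mul(Rational(1, 2), Pow(p, -1), Add(5, H, p)))
Mul(Add(Mul(-4, v), 441), Pow(Add(a, Function('P')(12, 17)), -1)) = Mul(Add(Mul(-4, -5), 441), Pow(Add(-53, Mul(Rational(1, 2), Pow(17, -1), Add(5, 12, 17))), -1)) = Mul(Add(20, 441), Pow(Add(-53, Mul(Rational(1, 2), Rational(1, 17), 34)), -1)) = Mul(461, Pow(Add(-53, 1), -1)) = Mul(461, Pow(-52, -1)) = Mul(461, Rational(-1, 52)) = Rational(-461, 52)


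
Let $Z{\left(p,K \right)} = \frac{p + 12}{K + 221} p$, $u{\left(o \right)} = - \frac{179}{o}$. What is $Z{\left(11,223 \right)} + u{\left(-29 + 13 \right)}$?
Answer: $\frac{20881}{1776} \approx 11.757$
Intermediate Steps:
$Z{\left(p,K \right)} = \frac{p \left(12 + p\right)}{221 + K}$ ($Z{\left(p,K \right)} = \frac{12 + p}{221 + K} p = \frac{p \left(12 + p\right)}{221 + K}$)
$Z{\left(11,223 \right)} + u{\left(-29 + 13 \right)} = \frac{11 \left(12 + 11\right)}{221 + 223} - \frac{179}{-29 + 13} = 11 \cdot \frac{1}{444} \cdot 23 - \frac{179}{-16} = 11 \cdot \frac{1}{444} \cdot 23 - - \frac{179}{16} = \frac{253}{444} + \frac{179}{16} = \frac{20881}{1776}$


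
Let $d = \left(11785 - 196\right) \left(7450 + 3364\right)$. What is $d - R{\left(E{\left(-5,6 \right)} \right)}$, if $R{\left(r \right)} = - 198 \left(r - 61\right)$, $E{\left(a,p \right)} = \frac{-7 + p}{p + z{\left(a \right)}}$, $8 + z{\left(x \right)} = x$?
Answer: $\frac{877179774}{7} \approx 1.2531 \cdot 10^{8}$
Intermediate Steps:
$z{\left(x \right)} = -8 + x$
$E{\left(a,p \right)} = \frac{-7 + p}{-8 + a + p}$ ($E{\left(a,p \right)} = \frac{-7 + p}{p + \left(-8 + a\right)} = \frac{-7 + p}{-8 + a + p}$)
$R{\left(r \right)} = 12078 - 198 r$ ($R{\left(r \right)} = - 198 \left(-61 + r\right) = 12078 - 198 r$)
$d = 125323446$ ($d = 11589 \cdot 10814 = 125323446$)
$d - R{\left(E{\left(-5,6 \right)} \right)} = 125323446 - \left(12078 - 198 \frac{-7 + 6}{-8 - 5 + 6}\right) = 125323446 - \left(12078 - 198 \frac{1}{-7} \left(-1\right)\right) = 125323446 - \left(12078 - 198 \left(\left(- \frac{1}{7}\right) \left(-1\right)\right)\right) = 125323446 - \left(12078 - \frac{198}{7}\right) = 125323446 - \frac{84348}{7} = \frac{877179774}{7}$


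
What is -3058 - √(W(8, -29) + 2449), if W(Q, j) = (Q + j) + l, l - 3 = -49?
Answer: -3058 - √2382 ≈ -3106.8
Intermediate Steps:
l = -46 (l = 3 - 49 = -46)
W(Q, j) = -46 + Q + j (W(Q, j) = (Q + j) - 46 = -46 + Q + j)
-3058 - √(W(8, -29) + 2449) = -3058 - √((-46 + 8 - 29) + 2449) = -3058 - √(-67 + 2449) = -3058 - √2382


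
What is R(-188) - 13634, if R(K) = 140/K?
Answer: -640833/47 ≈ -13635.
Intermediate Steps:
R(-188) - 13634 = 140/(-188) - 13634 = 140*(-1/188) - 13634 = -35/47 - 13634 = -640833/47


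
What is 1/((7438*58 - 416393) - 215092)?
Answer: -1/200081 ≈ -4.9980e-6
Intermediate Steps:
1/((7438*58 - 416393) - 215092) = 1/((431404 - 416393) - 215092) = 1/(15011 - 215092) = 1/(-200081) = -1/200081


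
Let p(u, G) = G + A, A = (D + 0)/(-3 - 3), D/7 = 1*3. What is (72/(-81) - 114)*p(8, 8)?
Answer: -517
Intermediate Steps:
D = 21 (D = 7*(1*3) = 7*3 = 21)
A = -7/2 (A = (21 + 0)/(-3 - 3) = 21/(-6) = 21*(-1/6) = -7/2 ≈ -3.5000)
p(u, G) = -7/2 + G (p(u, G) = G - 7/2 = -7/2 + G)
(72/(-81) - 114)*p(8, 8) = (72/(-81) - 114)*(-7/2 + 8) = (72*(-1/81) - 114)*(9/2) = (-8/9 - 114)*(9/2) = -1034/9*9/2 = -517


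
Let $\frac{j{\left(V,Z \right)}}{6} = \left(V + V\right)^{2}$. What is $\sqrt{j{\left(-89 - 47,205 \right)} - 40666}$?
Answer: $\sqrt{403238} \approx 635.01$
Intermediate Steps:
$j{\left(V,Z \right)} = 24 V^{2}$ ($j{\left(V,Z \right)} = 6 \left(V + V\right)^{2} = 6 \left(2 V\right)^{2} = 6 \cdot 4 V^{2} = 24 V^{2}$)
$\sqrt{j{\left(-89 - 47,205 \right)} - 40666} = \sqrt{24 \left(-89 - 47\right)^{2} - 40666} = \sqrt{24 \left(-136\right)^{2} - 40666} = \sqrt{24 \cdot 18496 - 40666} = \sqrt{443904 - 40666} = \sqrt{403238}$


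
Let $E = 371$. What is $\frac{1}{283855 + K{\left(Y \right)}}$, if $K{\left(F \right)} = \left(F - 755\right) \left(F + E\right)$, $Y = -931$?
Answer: $\frac{1}{1228015} \approx 8.1432 \cdot 10^{-7}$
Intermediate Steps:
$K{\left(F \right)} = \left(-755 + F\right) \left(371 + F\right)$ ($K{\left(F \right)} = \left(F - 755\right) \left(F + 371\right) = \left(-755 + F\right) \left(371 + F\right)$)
$\frac{1}{283855 + K{\left(Y \right)}} = \frac{1}{283855 - \left(-77399 - 866761\right)} = \frac{1}{283855 + \left(-280105 + 866761 + 357504\right)} = \frac{1}{283855 + 944160} = \frac{1}{1228015}$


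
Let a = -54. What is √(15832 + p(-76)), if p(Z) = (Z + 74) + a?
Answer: 4*√986 ≈ 125.60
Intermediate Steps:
p(Z) = 20 + Z (p(Z) = (Z + 74) - 54 = (74 + Z) - 54 = 20 + Z)
√(15832 + p(-76)) = √(15832 + (20 - 76)) = √(15832 - 56) = √15776 = 4*√986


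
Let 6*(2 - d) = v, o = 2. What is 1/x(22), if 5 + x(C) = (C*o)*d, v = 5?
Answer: 3/139 ≈ 0.021583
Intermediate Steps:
d = 7/6 (d = 2 - ⅙*5 = 2 - ⅚ = 7/6 ≈ 1.1667)
x(C) = -5 + 7*C/3 (x(C) = -5 + (C*2)*(7/6) = -5 + (2*C)*(7/6) = -5 + 7*C/3)
1/x(22) = 1/(-5 + (7/3)*22) = 1/(-5 + 154/3) = 1/(139/3) = 3/139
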